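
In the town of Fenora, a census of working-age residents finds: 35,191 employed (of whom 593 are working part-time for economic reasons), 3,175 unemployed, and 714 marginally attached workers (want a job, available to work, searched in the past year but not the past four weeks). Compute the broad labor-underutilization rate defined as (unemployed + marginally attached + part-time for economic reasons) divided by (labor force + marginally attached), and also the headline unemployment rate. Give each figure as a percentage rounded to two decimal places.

Broad underutilization rate ≈ 11.47%; headline unemployment rate ≈ 8.28%.

Labor force = 35,191 + 3,175 = 38,366.
Numerator = 3,175 + 714 + 593 = 4,482.
Denominator = 38,366 + 714 = 39,080.
Broad rate = 4,482 / 39,080 = 11.47%.
Headline unemployment rate = 3,175 / 38,366 = 8.28%.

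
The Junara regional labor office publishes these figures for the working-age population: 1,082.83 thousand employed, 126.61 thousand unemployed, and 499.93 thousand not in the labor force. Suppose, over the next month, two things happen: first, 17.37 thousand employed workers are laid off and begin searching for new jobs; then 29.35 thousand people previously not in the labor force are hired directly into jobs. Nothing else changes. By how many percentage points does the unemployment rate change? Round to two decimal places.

The unemployment rate changes by +1.15 percentage points.

Initially, labor force = 1,082.83 + 126.61 = 1,209.44 thousand, so u = 126.61/1,209.44 = 10.47%.
After the first change, employed falls and unemployed rises by 17.37; labor force unchanged → E = 1,065.46, U = 143.98, labor force = 1,209.44 thousand.
After the second change, employed and labor force both rise by 29.35; unemployed unchanged → E = 1,094.81, U = 143.98, labor force = 1,238.79 thousand.
New unemployment rate = 143.98 / 1,238.79 = 11.62%.
Change = 11.62% − 10.47% = +1.15 percentage points.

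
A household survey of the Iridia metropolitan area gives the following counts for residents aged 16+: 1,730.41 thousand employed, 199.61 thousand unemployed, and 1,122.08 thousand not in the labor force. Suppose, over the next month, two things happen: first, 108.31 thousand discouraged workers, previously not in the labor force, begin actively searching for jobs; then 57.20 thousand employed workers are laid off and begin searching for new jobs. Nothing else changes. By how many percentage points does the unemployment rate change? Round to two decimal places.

The unemployment rate changes by +7.57 percentage points.

Initially, labor force = 1,730.41 + 199.61 = 1,930.02 thousand, so u = 199.61/1,930.02 = 10.34%.
After the first change, unemployed and labor force both rise by 108.31 → E = 1,730.41, U = 307.92, labor force = 2,038.33 thousand.
After the second change, employed falls and unemployed rises by 57.20; labor force unchanged → E = 1,673.21, U = 365.12, labor force = 2,038.33 thousand.
New unemployment rate = 365.12 / 2,038.33 = 17.91%.
Change = 17.91% − 10.34% = +7.57 percentage points.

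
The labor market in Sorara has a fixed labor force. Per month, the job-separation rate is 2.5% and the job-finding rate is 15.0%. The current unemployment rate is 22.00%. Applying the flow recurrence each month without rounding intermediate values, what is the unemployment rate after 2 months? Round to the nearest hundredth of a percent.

With a fixed labor force, u_{t+1} = u_t + s·(1−u_t) − f·u_t = u_t·(1−s−f) + s.
Here 1−s−f = 0.825 and s = 0.025.
u_1 = 0.220000 × 0.825 + 0.025 = 0.206500.
u_2 = 0.206500 × 0.825 + 0.025 = 0.195362.

Unemployment rate after two months ≈ 19.54%.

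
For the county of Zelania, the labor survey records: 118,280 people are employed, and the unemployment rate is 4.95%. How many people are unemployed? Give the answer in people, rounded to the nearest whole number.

About 6,160 are unemployed.

Let U be the number unemployed. The labor force is E + U, and U/(E+U) = 0.0495.
So U = 0.0495 × 118,280 / (1 − 0.0495) = 5854.86 / 0.9505 ≈ 6,160.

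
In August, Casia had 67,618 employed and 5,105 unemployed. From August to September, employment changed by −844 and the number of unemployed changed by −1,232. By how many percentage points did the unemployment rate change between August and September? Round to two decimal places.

August: labor force = 67,618 + 5,105 = 72,723; u = 5,105/72,723 = 7.02%.
September: labor force = 66,774 + 3,873 = 70,647; u = 3,873/70,647 = 5.48%.
Change = 5.48% − 7.02% = −1.54 pp.

The unemployment rate changed by −1.54 percentage points.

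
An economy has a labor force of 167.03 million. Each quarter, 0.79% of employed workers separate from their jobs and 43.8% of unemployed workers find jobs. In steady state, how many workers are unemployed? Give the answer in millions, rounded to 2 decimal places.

Steady-state unemployment rate u* = s/(s+f) = 0.79/(0.79+43.8) = 0.017717.
Unemployed = u* × labor force = 0.017717 × 167.03 ≈ 2.96 million.

About 2.96 million are unemployed in steady state.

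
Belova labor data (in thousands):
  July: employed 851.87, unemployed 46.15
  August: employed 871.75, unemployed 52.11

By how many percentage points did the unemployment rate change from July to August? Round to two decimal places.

The unemployment rate changed by +0.50 percentage points.

July: labor force = 851.87 + 46.15 = 898.02; u = 46.15/898.02 = 5.14%.
August: labor force = 871.75 + 52.11 = 923.86; u = 52.11/923.86 = 5.64%.
Change = 5.64% − 5.14% = +0.50 pp.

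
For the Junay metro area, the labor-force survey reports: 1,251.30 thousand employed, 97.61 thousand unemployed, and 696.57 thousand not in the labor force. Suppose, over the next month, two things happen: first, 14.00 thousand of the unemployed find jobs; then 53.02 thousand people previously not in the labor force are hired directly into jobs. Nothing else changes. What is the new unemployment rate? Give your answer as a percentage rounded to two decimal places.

Initially, labor force = 1,251.30 + 97.61 = 1,348.91 thousand, so u = 97.61/1,348.91 = 7.24%.
After the first change, unemployed falls and employed rises by 14.00; labor force unchanged → E = 1,265.30, U = 83.61, labor force = 1,348.91 thousand.
After the second change, employed and labor force both rise by 53.02; unemployed unchanged → E = 1,318.32, U = 83.61, labor force = 1,401.93 thousand.
New unemployment rate = 83.61 / 1,401.93 = 5.96%.

New unemployment rate ≈ 5.96%.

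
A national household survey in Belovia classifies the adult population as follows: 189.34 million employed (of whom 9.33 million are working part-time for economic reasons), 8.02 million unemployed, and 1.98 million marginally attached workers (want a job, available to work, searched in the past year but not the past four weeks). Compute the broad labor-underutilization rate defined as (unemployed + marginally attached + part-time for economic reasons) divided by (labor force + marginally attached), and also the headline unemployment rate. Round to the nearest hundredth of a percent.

Broad underutilization rate ≈ 9.70%; headline unemployment rate ≈ 4.06%.

Labor force = 189.34 + 8.02 = 197.36 million.
Numerator = 8.02 + 1.98 + 9.33 = 19.33 million.
Denominator = 197.36 + 1.98 = 199.34 million.
Broad rate = 19.33 / 199.34 = 9.70%.
Headline unemployment rate = 8.02 / 197.36 = 4.06%.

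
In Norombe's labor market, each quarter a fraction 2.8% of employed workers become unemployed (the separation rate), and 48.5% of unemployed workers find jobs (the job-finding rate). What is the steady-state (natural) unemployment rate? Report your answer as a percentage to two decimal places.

At steady state the flows balance: s·E = f·U, so U/(E+U) = s/(s+f).
u* = 2.8 / (2.8 + 48.5) = 2.8 / 51.30 = 5.46%.

Steady-state unemployment rate ≈ 5.46%.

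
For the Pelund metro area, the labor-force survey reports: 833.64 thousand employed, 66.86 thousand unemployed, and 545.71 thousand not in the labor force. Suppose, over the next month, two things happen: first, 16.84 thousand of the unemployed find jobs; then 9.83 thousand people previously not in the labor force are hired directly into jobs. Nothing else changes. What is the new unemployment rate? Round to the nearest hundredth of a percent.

New unemployment rate ≈ 5.49%.

Initially, labor force = 833.64 + 66.86 = 900.50 thousand, so u = 66.86/900.50 = 7.42%.
After the first change, unemployed falls and employed rises by 16.84; labor force unchanged → E = 850.48, U = 50.02, labor force = 900.50 thousand.
After the second change, employed and labor force both rise by 9.83; unemployed unchanged → E = 860.31, U = 50.02, labor force = 910.33 thousand.
New unemployment rate = 50.02 / 910.33 = 5.49%.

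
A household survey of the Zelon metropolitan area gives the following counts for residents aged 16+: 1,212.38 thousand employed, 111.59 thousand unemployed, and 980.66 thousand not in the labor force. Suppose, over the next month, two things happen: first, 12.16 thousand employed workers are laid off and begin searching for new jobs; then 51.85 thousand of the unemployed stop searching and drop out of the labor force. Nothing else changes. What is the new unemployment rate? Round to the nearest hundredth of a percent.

Initially, labor force = 1,212.38 + 111.59 = 1,323.97 thousand, so u = 111.59/1,323.97 = 8.43%.
After the first change, employed falls and unemployed rises by 12.16; labor force unchanged → E = 1,200.22, U = 123.75, labor force = 1,323.97 thousand.
After the second change, unemployed and labor force both fall by 51.85 → E = 1,200.22, U = 71.90, labor force = 1,272.12 thousand.
New unemployment rate = 71.90 / 1,272.12 = 5.65%.

New unemployment rate ≈ 5.65%.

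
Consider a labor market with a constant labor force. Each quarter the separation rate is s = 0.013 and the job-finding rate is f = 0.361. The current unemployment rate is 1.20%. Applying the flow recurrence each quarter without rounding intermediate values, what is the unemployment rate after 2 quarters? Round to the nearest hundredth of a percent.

With a fixed labor force, u_{t+1} = u_t + s·(1−u_t) − f·u_t = u_t·(1−s−f) + s.
Here 1−s−f = 0.626 and s = 0.013.
u_1 = 0.012000 × 0.626 + 0.013 = 0.020512.
u_2 = 0.020512 × 0.626 + 0.013 = 0.025841.

Unemployment rate after two quarters ≈ 2.58%.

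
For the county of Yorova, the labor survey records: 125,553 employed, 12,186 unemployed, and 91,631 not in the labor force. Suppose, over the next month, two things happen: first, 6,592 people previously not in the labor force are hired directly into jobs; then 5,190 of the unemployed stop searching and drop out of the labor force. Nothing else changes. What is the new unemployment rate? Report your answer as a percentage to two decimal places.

New unemployment rate ≈ 5.03%.

Initially, labor force = 125,553 + 12,186 = 137,739, so u = 12,186/137,739 = 8.85%.
After the first change, employed and labor force both rise by 6,592; unemployed unchanged → E = 132,145, U = 12,186, labor force = 144,331.
After the second change, unemployed and labor force both fall by 5,190 → E = 132,145, U = 6,996, labor force = 139,141.
New unemployment rate = 6,996 / 139,141 = 5.03%.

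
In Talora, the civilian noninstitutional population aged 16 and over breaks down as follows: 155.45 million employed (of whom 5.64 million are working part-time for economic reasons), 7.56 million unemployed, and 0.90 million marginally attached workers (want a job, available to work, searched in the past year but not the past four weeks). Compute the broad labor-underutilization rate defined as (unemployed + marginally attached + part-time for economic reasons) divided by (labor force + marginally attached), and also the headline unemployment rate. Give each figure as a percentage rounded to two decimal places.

Broad underutilization rate ≈ 8.60%; headline unemployment rate ≈ 4.64%.

Labor force = 155.45 + 7.56 = 163.01 million.
Numerator = 7.56 + 0.90 + 5.64 = 14.10 million.
Denominator = 163.01 + 0.90 = 163.91 million.
Broad rate = 14.10 / 163.91 = 8.60%.
Headline unemployment rate = 7.56 / 163.01 = 4.64%.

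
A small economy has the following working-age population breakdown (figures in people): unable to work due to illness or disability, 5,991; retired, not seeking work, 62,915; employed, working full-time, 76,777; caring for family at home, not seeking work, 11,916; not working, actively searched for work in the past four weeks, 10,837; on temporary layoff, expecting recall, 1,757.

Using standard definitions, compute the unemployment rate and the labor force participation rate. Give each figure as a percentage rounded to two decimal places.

Unemployment rate ≈ 14.09%; labor force participation rate ≈ 52.51%.

Employed = 76,777.
Unemployed = 10,837 + 1,757 = 12,594 (jobless and actively searching, or on temporary layoff).
Labor force = 76,777 + 12,594 = 89,371.
Not in labor force = 5,991 + 62,915 + 11,916 = 80,822 (those not working and not actively searching are outside the labor force).
Civilian working-age population = 89,371 + 80,822 = 170,193.
Unemployment rate = 12,594 / 89,371 = 14.09%.
Labor force participation rate = 89,371 / 170,193 = 52.51%.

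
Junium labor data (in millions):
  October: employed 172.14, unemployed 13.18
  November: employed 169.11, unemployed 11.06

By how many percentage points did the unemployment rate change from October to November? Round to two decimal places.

The unemployment rate changed by −0.97 percentage points.

October: labor force = 172.14 + 13.18 = 185.32; u = 13.18/185.32 = 7.11%.
November: labor force = 169.11 + 11.06 = 180.17; u = 11.06/180.17 = 6.14%.
Change = 6.14% − 7.11% = −0.97 pp.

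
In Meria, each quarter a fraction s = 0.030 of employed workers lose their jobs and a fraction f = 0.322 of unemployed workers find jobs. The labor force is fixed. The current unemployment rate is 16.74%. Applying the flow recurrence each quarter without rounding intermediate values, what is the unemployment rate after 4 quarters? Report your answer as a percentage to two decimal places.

With a fixed labor force, u_{t+1} = u_t + s·(1−u_t) − f·u_t = u_t·(1−s−f) + s.
Here 1−s−f = 0.648 and s = 0.030.
u_1 = 0.167400 × 0.648 + 0.030 = 0.138475.
u_2 = 0.138475 × 0.648 + 0.030 = 0.119732.
u_3 = 0.119732 × 0.648 + 0.030 = 0.107586.
u_4 = 0.107586 × 0.648 + 0.030 = 0.099716.

Unemployment rate after four quarters ≈ 9.97%.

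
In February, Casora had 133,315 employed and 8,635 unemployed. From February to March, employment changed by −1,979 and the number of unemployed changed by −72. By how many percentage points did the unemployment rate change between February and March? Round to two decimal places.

February: labor force = 133,315 + 8,635 = 141,950; u = 8,635/141,950 = 6.08%.
March: labor force = 131,336 + 8,563 = 139,899; u = 8,563/139,899 = 6.12%.
Change = 6.12% − 6.08% = +0.04 pp.

The unemployment rate changed by +0.04 percentage points.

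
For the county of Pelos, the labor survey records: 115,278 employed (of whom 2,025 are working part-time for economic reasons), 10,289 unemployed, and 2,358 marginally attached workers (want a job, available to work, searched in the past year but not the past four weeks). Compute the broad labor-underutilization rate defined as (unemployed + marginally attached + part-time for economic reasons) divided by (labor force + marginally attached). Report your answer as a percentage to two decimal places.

Broad underutilization rate ≈ 11.47%.

Labor force = 115,278 + 10,289 = 125,567.
Numerator = 10,289 + 2,358 + 2,025 = 14,672.
Denominator = 125,567 + 2,358 = 127,925.
Broad rate = 14,672 / 127,925 = 11.47%.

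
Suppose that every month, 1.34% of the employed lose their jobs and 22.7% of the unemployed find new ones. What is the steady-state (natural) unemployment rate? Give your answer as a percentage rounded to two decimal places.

Steady-state unemployment rate ≈ 5.57%.

At steady state the flows balance: s·E = f·U, so U/(E+U) = s/(s+f).
u* = 1.34 / (1.34 + 22.7) = 1.34 / 24.04 = 5.57%.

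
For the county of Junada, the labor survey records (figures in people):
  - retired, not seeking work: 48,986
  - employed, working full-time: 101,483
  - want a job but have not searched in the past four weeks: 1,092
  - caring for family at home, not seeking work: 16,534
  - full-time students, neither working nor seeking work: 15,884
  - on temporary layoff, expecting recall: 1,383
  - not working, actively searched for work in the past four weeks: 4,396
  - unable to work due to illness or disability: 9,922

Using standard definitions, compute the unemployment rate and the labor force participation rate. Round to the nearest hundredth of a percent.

Employed = 101,483.
Unemployed = 1,383 + 4,396 = 5,779 (jobless and actively searching, or on temporary layoff).
Labor force = 101,483 + 5,779 = 107,262.
Not in labor force = 48,986 + 1,092 + 16,534 + 15,884 + 9,922 = 92,418 (those not working and not actively searching are outside the labor force — including those who want a job but have given up searching).
Civilian working-age population = 107,262 + 92,418 = 199,680.
Unemployment rate = 5,779 / 107,262 = 5.39%.
Labor force participation rate = 107,262 / 199,680 = 53.72%.

Unemployment rate ≈ 5.39%; labor force participation rate ≈ 53.72%.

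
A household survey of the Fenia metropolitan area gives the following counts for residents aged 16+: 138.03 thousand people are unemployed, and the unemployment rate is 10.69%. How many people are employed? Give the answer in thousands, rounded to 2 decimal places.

About 1,153.18 thousand are employed.

Labor force = U / u = 138.03 / 0.1069 ≈ 1,291.21 thousand.
Employed = labor force − unemployed = 1,291.21 − 138.03 = 1,153.18 thousand.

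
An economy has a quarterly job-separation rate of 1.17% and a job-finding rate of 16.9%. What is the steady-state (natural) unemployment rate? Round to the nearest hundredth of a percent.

Steady-state unemployment rate ≈ 6.47%.

At steady state the flows balance: s·E = f·U, so U/(E+U) = s/(s+f).
u* = 1.17 / (1.17 + 16.9) = 1.17 / 18.07 = 6.47%.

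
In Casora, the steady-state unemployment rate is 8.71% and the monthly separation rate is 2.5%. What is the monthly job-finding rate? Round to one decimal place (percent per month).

Job-finding rate ≈ 26.2% per month.

From u* = s/(s+f): f = s·(1−u)/u.
f = 2.5 × (1 − 0.0871) / 0.0871 = 2.2823 / 0.0871 ≈ 26.2% per month.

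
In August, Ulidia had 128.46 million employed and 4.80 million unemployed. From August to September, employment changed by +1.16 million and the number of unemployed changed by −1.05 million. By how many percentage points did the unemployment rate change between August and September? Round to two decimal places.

The unemployment rate changed by −0.79 percentage points.

August: labor force = 128.46 + 4.80 = 133.26; u = 4.80/133.26 = 3.60%.
September: labor force = 129.62 + 3.75 = 133.37; u = 3.75/133.37 = 2.81%.
Change = 2.81% − 3.60% = −0.79 pp.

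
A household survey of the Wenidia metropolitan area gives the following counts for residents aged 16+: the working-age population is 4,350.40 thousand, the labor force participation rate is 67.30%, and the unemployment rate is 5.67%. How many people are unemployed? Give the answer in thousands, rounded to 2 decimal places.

About 166.01 thousand are unemployed.

Labor force = 0.6730 × 4,350.40 = 2,927.82 thousand.
Unemployed = 0.0567 × 2,927.82 ≈ 166.01 thousand.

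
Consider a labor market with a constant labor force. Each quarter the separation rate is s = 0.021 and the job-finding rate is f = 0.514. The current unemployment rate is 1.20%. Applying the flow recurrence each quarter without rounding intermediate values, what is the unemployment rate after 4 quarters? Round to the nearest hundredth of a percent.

Unemployment rate after four quarters ≈ 3.80%.

With a fixed labor force, u_{t+1} = u_t + s·(1−u_t) − f·u_t = u_t·(1−s−f) + s.
Here 1−s−f = 0.465 and s = 0.021.
u_1 = 0.012000 × 0.465 + 0.021 = 0.026580.
u_2 = 0.026580 × 0.465 + 0.021 = 0.033360.
u_3 = 0.033360 × 0.465 + 0.021 = 0.036512.
u_4 = 0.036512 × 0.465 + 0.021 = 0.037978.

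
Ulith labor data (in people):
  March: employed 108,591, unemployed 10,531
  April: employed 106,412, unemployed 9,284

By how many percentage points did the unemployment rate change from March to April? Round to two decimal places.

March: labor force = 108,591 + 10,531 = 119,122; u = 10,531/119,122 = 8.84%.
April: labor force = 106,412 + 9,284 = 115,696; u = 9,284/115,696 = 8.02%.
Change = 8.02% − 8.84% = −0.82 pp.

The unemployment rate changed by −0.82 percentage points.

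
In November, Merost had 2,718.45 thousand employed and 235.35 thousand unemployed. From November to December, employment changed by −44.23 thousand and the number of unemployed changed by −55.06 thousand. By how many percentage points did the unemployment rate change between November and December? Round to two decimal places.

November: labor force = 2,718.45 + 235.35 = 2,953.80; u = 235.35/2,953.80 = 7.97%.
December: labor force = 2,674.22 + 180.29 = 2,854.51; u = 180.29/2,854.51 = 6.32%.
Change = 6.32% − 7.97% = −1.65 pp.

The unemployment rate changed by −1.65 percentage points.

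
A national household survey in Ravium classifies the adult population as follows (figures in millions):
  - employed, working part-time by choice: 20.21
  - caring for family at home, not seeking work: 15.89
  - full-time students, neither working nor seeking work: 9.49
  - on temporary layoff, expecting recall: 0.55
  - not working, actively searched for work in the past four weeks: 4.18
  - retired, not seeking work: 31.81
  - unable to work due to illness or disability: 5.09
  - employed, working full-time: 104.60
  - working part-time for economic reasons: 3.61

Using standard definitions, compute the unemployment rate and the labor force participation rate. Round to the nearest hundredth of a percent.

Employed = 20.21 + 104.60 + 3.61 = 128.42 million (anyone who worked, including part-time for economic reasons, counts as employed).
Unemployed = 0.55 + 4.18 = 4.73 million (jobless and actively searching, or on temporary layoff).
Labor force = 128.42 + 4.73 = 133.15 million.
Not in labor force = 15.89 + 9.49 + 31.81 + 5.09 = 62.28 million (those not working and not actively searching are outside the labor force).
Civilian working-age population = 133.15 + 62.28 = 195.43 million.
Unemployment rate = 4.73 / 133.15 = 3.55%.
Labor force participation rate = 133.15 / 195.43 = 68.13%.

Unemployment rate ≈ 3.55%; labor force participation rate ≈ 68.13%.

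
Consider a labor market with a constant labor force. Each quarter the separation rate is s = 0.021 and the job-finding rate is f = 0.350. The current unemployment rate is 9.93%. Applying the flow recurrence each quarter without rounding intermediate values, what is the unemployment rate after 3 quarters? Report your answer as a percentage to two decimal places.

Unemployment rate after three quarters ≈ 6.72%.

With a fixed labor force, u_{t+1} = u_t + s·(1−u_t) − f·u_t = u_t·(1−s−f) + s.
Here 1−s−f = 0.629 and s = 0.021.
u_1 = 0.099300 × 0.629 + 0.021 = 0.083460.
u_2 = 0.083460 × 0.629 + 0.021 = 0.073496.
u_3 = 0.073496 × 0.629 + 0.021 = 0.067229.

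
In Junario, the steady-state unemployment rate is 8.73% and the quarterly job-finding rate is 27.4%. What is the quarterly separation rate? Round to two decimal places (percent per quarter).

Separation rate ≈ 2.62% per quarter.

From u* = s/(s+f): s = u·f/(1−u).
s = 0.0873 × 27.4 / (1 − 0.0873) = 2.3920 / 0.9127 ≈ 2.62% per quarter.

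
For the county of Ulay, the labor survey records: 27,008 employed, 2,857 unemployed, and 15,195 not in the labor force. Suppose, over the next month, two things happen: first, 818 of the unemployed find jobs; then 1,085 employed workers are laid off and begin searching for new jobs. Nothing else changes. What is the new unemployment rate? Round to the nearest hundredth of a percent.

New unemployment rate ≈ 10.46%.

Initially, labor force = 27,008 + 2,857 = 29,865, so u = 2,857/29,865 = 9.57%.
After the first change, unemployed falls and employed rises by 818; labor force unchanged → E = 27,826, U = 2,039, labor force = 29,865.
After the second change, employed falls and unemployed rises by 1,085; labor force unchanged → E = 26,741, U = 3,124, labor force = 29,865.
New unemployment rate = 3,124 / 29,865 = 10.46%.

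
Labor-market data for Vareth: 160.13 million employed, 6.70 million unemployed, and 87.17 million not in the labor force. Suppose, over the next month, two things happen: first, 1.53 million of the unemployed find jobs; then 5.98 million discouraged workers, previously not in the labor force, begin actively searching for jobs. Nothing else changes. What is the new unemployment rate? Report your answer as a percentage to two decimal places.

New unemployment rate ≈ 6.45%.

Initially, labor force = 160.13 + 6.70 = 166.83 million, so u = 6.70/166.83 = 4.02%.
After the first change, unemployed falls and employed rises by 1.53; labor force unchanged → E = 161.66, U = 5.17, labor force = 166.83 million.
After the second change, unemployed and labor force both rise by 5.98 → E = 161.66, U = 11.15, labor force = 172.81 million.
New unemployment rate = 11.15 / 172.81 = 6.45%.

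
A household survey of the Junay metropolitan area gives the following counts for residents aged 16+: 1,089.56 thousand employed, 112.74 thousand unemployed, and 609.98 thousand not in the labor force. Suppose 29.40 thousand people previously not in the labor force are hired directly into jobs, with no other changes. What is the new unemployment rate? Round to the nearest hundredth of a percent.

New unemployment rate ≈ 9.15%.

Initially, labor force = 1,089.56 + 112.74 = 1,202.30 thousand, so u = 112.74/1,202.30 = 9.38%.
After the change, employed and labor force both rise by 29.40; unemployed unchanged → E = 1,118.96, U = 112.74, labor force = 1,231.70 thousand.
New unemployment rate = 112.74 / 1,231.70 = 9.15%.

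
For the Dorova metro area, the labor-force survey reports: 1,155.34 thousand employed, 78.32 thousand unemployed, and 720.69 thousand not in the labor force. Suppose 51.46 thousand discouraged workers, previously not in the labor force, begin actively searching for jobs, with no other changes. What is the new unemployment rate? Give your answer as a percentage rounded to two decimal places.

Initially, labor force = 1,155.34 + 78.32 = 1,233.66 thousand, so u = 78.32/1,233.66 = 6.35%.
After the change, unemployed and labor force both rise by 51.46 → E = 1,155.34, U = 129.78, labor force = 1,285.12 thousand.
New unemployment rate = 129.78 / 1,285.12 = 10.10%.

New unemployment rate ≈ 10.10%.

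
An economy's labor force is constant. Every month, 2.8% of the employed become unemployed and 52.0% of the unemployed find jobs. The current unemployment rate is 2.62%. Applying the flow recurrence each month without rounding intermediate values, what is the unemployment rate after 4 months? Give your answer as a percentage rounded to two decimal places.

Unemployment rate after four months ≈ 5.01%.

With a fixed labor force, u_{t+1} = u_t + s·(1−u_t) − f·u_t = u_t·(1−s−f) + s.
Here 1−s−f = 0.452 and s = 0.028.
u_1 = 0.026200 × 0.452 + 0.028 = 0.039842.
u_2 = 0.039842 × 0.452 + 0.028 = 0.046009.
u_3 = 0.046009 × 0.452 + 0.028 = 0.048796.
u_4 = 0.048796 × 0.452 + 0.028 = 0.050056.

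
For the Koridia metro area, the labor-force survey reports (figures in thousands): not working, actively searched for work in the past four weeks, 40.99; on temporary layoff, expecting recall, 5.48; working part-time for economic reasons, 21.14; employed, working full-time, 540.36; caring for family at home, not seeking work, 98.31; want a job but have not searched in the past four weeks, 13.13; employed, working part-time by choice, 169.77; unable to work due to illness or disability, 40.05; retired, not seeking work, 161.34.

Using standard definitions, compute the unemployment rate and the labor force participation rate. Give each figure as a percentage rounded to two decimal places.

Employed = 21.14 + 540.36 + 169.77 = 731.27 thousand (anyone who worked, including part-time for economic reasons, counts as employed).
Unemployed = 40.99 + 5.48 = 46.47 thousand (jobless and actively searching, or on temporary layoff).
Labor force = 731.27 + 46.47 = 777.74 thousand.
Not in labor force = 98.31 + 13.13 + 40.05 + 161.34 = 312.83 thousand (those not working and not actively searching are outside the labor force — including those who want a job but have given up searching).
Civilian working-age population = 777.74 + 312.83 = 1,090.57 thousand.
Unemployment rate = 46.47 / 777.74 = 5.98%.
Labor force participation rate = 777.74 / 1,090.57 = 71.32%.

Unemployment rate ≈ 5.98%; labor force participation rate ≈ 71.32%.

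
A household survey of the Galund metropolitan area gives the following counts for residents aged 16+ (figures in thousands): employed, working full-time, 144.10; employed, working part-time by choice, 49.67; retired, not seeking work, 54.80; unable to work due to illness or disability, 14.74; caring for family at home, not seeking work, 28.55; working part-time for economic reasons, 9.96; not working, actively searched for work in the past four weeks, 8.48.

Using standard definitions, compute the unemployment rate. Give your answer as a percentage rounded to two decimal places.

Employed = 144.10 + 49.67 + 9.96 = 203.73 thousand (anyone who worked, including part-time for economic reasons, counts as employed).
Unemployed = 8.48 thousand.
Labor force = 203.73 + 8.48 = 212.21 thousand.
Unemployment rate = 8.48 / 212.21 = 4.00%.

Unemployment rate ≈ 4.00%.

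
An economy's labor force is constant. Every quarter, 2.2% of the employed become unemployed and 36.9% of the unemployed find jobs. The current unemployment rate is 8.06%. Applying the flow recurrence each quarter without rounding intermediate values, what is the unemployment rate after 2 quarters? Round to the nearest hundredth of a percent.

Unemployment rate after two quarters ≈ 6.53%.

With a fixed labor force, u_{t+1} = u_t + s·(1−u_t) − f·u_t = u_t·(1−s−f) + s.
Here 1−s−f = 0.609 and s = 0.022.
u_1 = 0.080600 × 0.609 + 0.022 = 0.071085.
u_2 = 0.071085 × 0.609 + 0.022 = 0.065291.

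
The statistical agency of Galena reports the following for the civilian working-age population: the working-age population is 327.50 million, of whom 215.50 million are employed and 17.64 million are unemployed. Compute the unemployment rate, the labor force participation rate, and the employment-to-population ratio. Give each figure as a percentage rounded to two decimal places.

Labor force = employed + unemployed = 215.50 + 17.64 = 233.14 million.
Unemployment rate = 17.64 / 233.14 = 7.57%.
Labor force participation rate = 233.14 / 327.50 = 71.19%.
Employment-population ratio = 215.50 / 327.50 = 65.80%.

Unemployment rate ≈ 7.57%; labor force participation rate ≈ 71.19%; employment-population ratio ≈ 65.80%.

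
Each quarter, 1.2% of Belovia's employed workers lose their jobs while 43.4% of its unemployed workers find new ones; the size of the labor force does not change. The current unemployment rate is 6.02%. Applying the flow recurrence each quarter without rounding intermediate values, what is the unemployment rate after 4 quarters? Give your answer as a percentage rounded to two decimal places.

With a fixed labor force, u_{t+1} = u_t + s·(1−u_t) − f·u_t = u_t·(1−s−f) + s.
Here 1−s−f = 0.554 and s = 0.012.
u_1 = 0.060200 × 0.554 + 0.012 = 0.045351.
u_2 = 0.045351 × 0.554 + 0.012 = 0.037124.
u_3 = 0.037124 × 0.554 + 0.012 = 0.032567.
u_4 = 0.032567 × 0.554 + 0.012 = 0.030042.

Unemployment rate after four quarters ≈ 3.00%.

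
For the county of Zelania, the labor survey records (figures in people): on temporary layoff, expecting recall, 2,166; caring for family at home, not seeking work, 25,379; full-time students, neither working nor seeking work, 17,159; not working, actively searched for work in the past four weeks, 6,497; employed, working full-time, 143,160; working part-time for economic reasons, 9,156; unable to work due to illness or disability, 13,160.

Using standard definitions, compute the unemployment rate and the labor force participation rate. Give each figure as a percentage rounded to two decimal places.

Unemployment rate ≈ 5.38%; labor force participation rate ≈ 74.29%.

Employed = 143,160 + 9,156 = 152,316 (anyone who worked, including part-time for economic reasons, counts as employed).
Unemployed = 2,166 + 6,497 = 8,663 (jobless and actively searching, or on temporary layoff).
Labor force = 152,316 + 8,663 = 160,979.
Not in labor force = 25,379 + 17,159 + 13,160 = 55,698 (those not working and not actively searching are outside the labor force).
Civilian working-age population = 160,979 + 55,698 = 216,677.
Unemployment rate = 8,663 / 160,979 = 5.38%.
Labor force participation rate = 160,979 / 216,677 = 74.29%.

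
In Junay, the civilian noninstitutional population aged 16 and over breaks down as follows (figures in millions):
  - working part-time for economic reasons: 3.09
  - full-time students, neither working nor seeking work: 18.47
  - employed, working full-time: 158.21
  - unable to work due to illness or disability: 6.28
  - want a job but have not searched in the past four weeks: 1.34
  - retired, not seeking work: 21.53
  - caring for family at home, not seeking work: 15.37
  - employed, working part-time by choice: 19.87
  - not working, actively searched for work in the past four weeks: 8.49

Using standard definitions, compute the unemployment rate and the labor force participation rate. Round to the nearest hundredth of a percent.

Unemployment rate ≈ 4.48%; labor force participation rate ≈ 75.07%.

Employed = 3.09 + 158.21 + 19.87 = 181.17 million (anyone who worked, including part-time for economic reasons, counts as employed).
Unemployed = 8.49 million.
Labor force = 181.17 + 8.49 = 189.66 million.
Not in labor force = 18.47 + 6.28 + 1.34 + 21.53 + 15.37 = 62.99 million (those not working and not actively searching are outside the labor force — including those who want a job but have given up searching).
Civilian working-age population = 189.66 + 62.99 = 252.65 million.
Unemployment rate = 8.49 / 189.66 = 4.48%.
Labor force participation rate = 189.66 / 252.65 = 75.07%.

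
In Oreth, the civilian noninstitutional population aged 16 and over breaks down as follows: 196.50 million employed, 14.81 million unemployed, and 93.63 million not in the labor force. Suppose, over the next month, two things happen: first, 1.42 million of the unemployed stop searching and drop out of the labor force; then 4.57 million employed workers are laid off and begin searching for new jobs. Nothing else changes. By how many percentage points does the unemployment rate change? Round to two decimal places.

Initially, labor force = 196.50 + 14.81 = 211.31 million, so u = 14.81/211.31 = 7.01%.
After the first change, unemployed and labor force both fall by 1.42 → E = 196.50, U = 13.39, labor force = 209.89 million.
After the second change, employed falls and unemployed rises by 4.57; labor force unchanged → E = 191.93, U = 17.96, labor force = 209.89 million.
New unemployment rate = 17.96 / 209.89 = 8.56%.
Change = 8.56% − 7.01% = +1.55 percentage points.

The unemployment rate changes by +1.55 percentage points.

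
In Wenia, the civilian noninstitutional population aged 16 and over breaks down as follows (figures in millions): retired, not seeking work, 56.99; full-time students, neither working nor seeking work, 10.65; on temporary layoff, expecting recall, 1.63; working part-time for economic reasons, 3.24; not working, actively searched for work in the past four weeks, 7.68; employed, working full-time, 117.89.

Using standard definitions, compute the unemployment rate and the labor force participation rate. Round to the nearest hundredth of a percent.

Employed = 3.24 + 117.89 = 121.13 million (anyone who worked, including part-time for economic reasons, counts as employed).
Unemployed = 1.63 + 7.68 = 9.31 million (jobless and actively searching, or on temporary layoff).
Labor force = 121.13 + 9.31 = 130.44 million.
Not in labor force = 56.99 + 10.65 = 67.64 million (those not working and not actively searching are outside the labor force).
Civilian working-age population = 130.44 + 67.64 = 198.08 million.
Unemployment rate = 9.31 / 130.44 = 7.14%.
Labor force participation rate = 130.44 / 198.08 = 65.85%.

Unemployment rate ≈ 7.14%; labor force participation rate ≈ 65.85%.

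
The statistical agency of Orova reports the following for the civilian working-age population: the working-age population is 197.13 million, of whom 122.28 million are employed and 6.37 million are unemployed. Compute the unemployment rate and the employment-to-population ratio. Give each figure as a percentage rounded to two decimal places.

Labor force = employed + unemployed = 122.28 + 6.37 = 128.65 million.
Unemployment rate = 6.37 / 128.65 = 4.95%.
Employment-population ratio = 122.28 / 197.13 = 62.03%.

Unemployment rate ≈ 4.95%; employment-population ratio ≈ 62.03%.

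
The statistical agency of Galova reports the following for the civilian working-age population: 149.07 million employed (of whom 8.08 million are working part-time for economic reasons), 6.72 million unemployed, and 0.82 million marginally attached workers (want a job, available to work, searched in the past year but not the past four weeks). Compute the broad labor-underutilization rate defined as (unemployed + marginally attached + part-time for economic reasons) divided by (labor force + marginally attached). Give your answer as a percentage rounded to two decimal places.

Labor force = 149.07 + 6.72 = 155.79 million.
Numerator = 6.72 + 0.82 + 8.08 = 15.62 million.
Denominator = 155.79 + 0.82 = 156.61 million.
Broad rate = 15.62 / 156.61 = 9.97%.

Broad underutilization rate ≈ 9.97%.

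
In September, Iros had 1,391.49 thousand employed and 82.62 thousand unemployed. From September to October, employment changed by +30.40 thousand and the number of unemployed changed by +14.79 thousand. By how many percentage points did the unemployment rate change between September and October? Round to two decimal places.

September: labor force = 1,391.49 + 82.62 = 1,474.11; u = 82.62/1,474.11 = 5.60%.
October: labor force = 1,421.89 + 97.41 = 1,519.30; u = 97.41/1,519.30 = 6.41%.
Change = 6.41% − 5.60% = +0.81 pp.

The unemployment rate changed by +0.81 percentage points.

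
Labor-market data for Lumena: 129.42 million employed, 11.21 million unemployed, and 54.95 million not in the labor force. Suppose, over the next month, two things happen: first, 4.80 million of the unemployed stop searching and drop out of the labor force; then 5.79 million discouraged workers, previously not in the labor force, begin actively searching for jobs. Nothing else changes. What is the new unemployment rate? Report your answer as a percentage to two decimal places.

Initially, labor force = 129.42 + 11.21 = 140.63 million, so u = 11.21/140.63 = 7.97%.
After the first change, unemployed and labor force both fall by 4.80 → E = 129.42, U = 6.41, labor force = 135.83 million.
After the second change, unemployed and labor force both rise by 5.79 → E = 129.42, U = 12.20, labor force = 141.62 million.
New unemployment rate = 12.20 / 141.62 = 8.61%.

New unemployment rate ≈ 8.61%.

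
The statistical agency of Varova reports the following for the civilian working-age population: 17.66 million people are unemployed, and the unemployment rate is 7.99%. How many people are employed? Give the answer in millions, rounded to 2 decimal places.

About 203.37 million are employed.

Labor force = U / u = 17.66 / 0.0799 ≈ 221.03 million.
Employed = labor force − unemployed = 221.03 − 17.66 = 203.37 million.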